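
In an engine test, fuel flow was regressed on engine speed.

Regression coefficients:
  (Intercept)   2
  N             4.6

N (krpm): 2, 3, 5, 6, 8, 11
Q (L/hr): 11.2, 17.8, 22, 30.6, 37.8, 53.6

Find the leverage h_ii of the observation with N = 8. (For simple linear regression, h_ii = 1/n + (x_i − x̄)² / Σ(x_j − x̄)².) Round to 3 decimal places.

h = 0.252

N̄ = (2 + 3 + 5 + 6 + 8 + 11)/6 = 5.83333
Σ(N − N̄)² = 14.6944 + 8.02778 + 0.694444 + 0.0277778 + 4.69444 + 26.6944 = 54.8333
h = 1/6 + (2.16667)²/54.8333 = 0.166667 + 0.085613 = 0.252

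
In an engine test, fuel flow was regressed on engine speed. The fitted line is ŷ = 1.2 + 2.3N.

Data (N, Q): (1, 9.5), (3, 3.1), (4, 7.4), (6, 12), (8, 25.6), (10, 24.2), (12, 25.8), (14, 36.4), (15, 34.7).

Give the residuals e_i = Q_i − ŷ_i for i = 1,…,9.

N=1: ŷ = 1.2 + 2.3·1 = 3.5; e = 9.5 − 3.5 = 6
N=3: ŷ = 1.2 + 2.3·3 = 8.1; e = 3.1 − 8.1 = -5
N=4: ŷ = 1.2 + 2.3·4 = 10.4; e = 7.4 − 10.4 = -3
N=6: ŷ = 1.2 + 2.3·6 = 15; e = 12 − 15 = -3
N=8: ŷ = 1.2 + 2.3·8 = 19.6; e = 25.6 − 19.6 = 6
N=10: ŷ = 1.2 + 2.3·10 = 24.2; e = 24.2 − 24.2 = 0
N=12: ŷ = 1.2 + 2.3·12 = 28.8; e = 25.8 − 28.8 = -3
N=14: ŷ = 1.2 + 2.3·14 = 33.4; e = 36.4 − 33.4 = 3
N=15: ŷ = 1.2 + 2.3·15 = 35.7; e = 34.7 − 35.7 = -1

6, -5, -3, -3, 6, 0, -3, 3, -1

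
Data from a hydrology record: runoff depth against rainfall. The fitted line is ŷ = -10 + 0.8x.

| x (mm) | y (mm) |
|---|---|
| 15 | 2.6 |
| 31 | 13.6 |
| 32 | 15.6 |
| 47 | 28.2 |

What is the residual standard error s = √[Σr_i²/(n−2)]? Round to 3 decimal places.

x=15: ŷ = -10 + 0.8·15 = 2; r = 2.6 − 2 = 0.6
x=31: ŷ = -10 + 0.8·31 = 14.8; r = 13.6 − 14.8 = -1.2
x=32: ŷ = -10 + 0.8·32 = 15.6; r = 15.6 − 15.6 = 0
x=47: ŷ = -10 + 0.8·47 = 27.6; r = 28.2 − 27.6 = 0.6
SSE = 0.36 + 1.44 + 0 + 0.36 = 2.16
s = √(2.16/2) = √1.08 ≈ 1.039

s = 1.039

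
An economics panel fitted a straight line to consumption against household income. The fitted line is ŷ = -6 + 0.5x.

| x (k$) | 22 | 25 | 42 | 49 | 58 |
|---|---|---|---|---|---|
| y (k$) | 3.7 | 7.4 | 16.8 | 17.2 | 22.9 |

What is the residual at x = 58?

ŷ = -6 + 0.5·58 = 23
e = 22.9 − 23 = -0.1

e = -0.1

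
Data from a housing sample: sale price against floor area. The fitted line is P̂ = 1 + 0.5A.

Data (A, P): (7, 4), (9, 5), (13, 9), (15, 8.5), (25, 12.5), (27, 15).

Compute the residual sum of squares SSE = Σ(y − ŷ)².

SSE = 4

A=7: P̂ = 1 + 0.5·7 = 4.5; e = 4 − 4.5 = -0.5
A=9: P̂ = 1 + 0.5·9 = 5.5; e = 5 − 5.5 = -0.5
A=13: P̂ = 1 + 0.5·13 = 7.5; e = 9 − 7.5 = 1.5
A=15: P̂ = 1 + 0.5·15 = 8.5; e = 8.5 − 8.5 = 0
A=25: P̂ = 1 + 0.5·25 = 13.5; e = 12.5 − 13.5 = -1
A=27: P̂ = 1 + 0.5·27 = 14.5; e = 15 − 14.5 = 0.5
SSE = 0.25 + 0.25 + 2.25 + 0 + 1 + 0.25 = 4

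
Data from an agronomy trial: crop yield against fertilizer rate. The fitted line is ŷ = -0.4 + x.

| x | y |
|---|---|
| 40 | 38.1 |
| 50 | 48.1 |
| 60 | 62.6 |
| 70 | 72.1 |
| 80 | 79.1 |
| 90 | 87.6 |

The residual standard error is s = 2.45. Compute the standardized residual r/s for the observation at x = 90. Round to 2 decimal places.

ŷ = -0.4 + 90 = 89.6
r = 87.6 − 89.6 = -2
r/s = -2 / 2.45 = -0.82

-0.82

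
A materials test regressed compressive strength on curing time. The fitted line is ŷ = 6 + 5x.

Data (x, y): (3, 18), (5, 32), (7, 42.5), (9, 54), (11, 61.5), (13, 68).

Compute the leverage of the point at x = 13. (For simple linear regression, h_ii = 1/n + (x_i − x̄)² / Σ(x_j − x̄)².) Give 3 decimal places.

h = 0.524

x̄ = (3 + 5 + 7 + 9 + 11 + 13)/6 = 8
Σ(x − x̄)² = 25 + 9 + 1 + 1 + 9 + 25 = 70
h = 1/6 + (5)²/70 = 0.166667 + 0.357143 = 0.524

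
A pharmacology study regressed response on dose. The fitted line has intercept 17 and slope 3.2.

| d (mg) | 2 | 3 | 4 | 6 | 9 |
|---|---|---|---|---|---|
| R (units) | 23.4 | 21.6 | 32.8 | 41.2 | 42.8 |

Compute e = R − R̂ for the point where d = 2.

e = 0

R̂ = 17 + 3.2·2 = 23.4
e = 23.4 − 23.4 = 0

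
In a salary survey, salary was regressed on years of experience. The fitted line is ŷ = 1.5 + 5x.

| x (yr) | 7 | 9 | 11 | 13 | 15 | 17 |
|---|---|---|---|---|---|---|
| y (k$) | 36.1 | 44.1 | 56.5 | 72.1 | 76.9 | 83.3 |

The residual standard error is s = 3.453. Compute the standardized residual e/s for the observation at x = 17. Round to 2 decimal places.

ŷ = 1.5 + 5·17 = 86.5
e = 83.3 − 86.5 = -3.2
e/s = -3.2 / 3.453 = -0.93

-0.93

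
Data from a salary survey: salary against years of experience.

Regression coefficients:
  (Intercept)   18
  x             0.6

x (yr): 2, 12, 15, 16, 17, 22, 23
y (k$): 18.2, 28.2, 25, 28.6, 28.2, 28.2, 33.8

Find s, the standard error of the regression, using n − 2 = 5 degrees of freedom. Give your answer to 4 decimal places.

s = 2.3664

x=2: ŷ = 18 + 0.6·2 = 19.2; r = 18.2 − 19.2 = -1
x=12: ŷ = 18 + 0.6·12 = 25.2; r = 28.2 − 25.2 = 3
x=15: ŷ = 18 + 0.6·15 = 27; r = 25 − 27 = -2
x=16: ŷ = 18 + 0.6·16 = 27.6; r = 28.6 − 27.6 = 1
x=17: ŷ = 18 + 0.6·17 = 28.2; r = 28.2 − 28.2 = 0
x=22: ŷ = 18 + 0.6·22 = 31.2; r = 28.2 − 31.2 = -3
x=23: ŷ = 18 + 0.6·23 = 31.8; r = 33.8 − 31.8 = 2
SSE = 1 + 9 + 4 + 1 + 0 + 9 + 4 = 28
s = √(28/5) = √5.6 ≈ 2.3664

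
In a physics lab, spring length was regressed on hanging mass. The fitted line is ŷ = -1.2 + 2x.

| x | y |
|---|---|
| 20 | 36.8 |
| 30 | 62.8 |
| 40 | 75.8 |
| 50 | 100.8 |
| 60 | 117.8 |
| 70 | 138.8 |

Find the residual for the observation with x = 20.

r = -2

ŷ = -1.2 + 2·20 = 38.8
r = 36.8 − 38.8 = -2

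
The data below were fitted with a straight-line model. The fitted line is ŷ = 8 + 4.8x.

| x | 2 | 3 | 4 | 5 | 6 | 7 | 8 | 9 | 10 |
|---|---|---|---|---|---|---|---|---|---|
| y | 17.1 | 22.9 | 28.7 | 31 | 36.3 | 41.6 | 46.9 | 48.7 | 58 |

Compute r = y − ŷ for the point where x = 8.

r = 0.5

ŷ = 8 + 4.8·8 = 46.4
r = 46.9 − 46.4 = 0.5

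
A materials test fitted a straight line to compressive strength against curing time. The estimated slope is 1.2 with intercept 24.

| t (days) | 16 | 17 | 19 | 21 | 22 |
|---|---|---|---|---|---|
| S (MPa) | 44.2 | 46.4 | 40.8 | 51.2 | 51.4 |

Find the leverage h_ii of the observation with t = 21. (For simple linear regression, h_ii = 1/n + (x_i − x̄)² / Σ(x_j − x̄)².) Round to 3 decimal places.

h = 0.354

t̄ = (16 + 17 + 19 + 21 + 22)/5 = 19
Σ(t − t̄)² = 9 + 4 + 0 + 4 + 9 = 26
h = 1/5 + (2)²/26 = 0.2 + 0.153846 = 0.354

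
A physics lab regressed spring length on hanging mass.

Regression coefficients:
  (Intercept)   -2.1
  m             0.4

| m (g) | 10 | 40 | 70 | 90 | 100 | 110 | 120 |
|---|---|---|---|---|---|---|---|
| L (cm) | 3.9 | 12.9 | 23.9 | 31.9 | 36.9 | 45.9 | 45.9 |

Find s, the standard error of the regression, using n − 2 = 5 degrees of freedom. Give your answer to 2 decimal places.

m=10: L̂ = -2.1 + 0.4·10 = 1.9; r = 3.9 − 1.9 = 2
m=40: L̂ = -2.1 + 0.4·40 = 13.9; r = 12.9 − 13.9 = -1
m=70: L̂ = -2.1 + 0.4·70 = 25.9; r = 23.9 − 25.9 = -2
m=90: L̂ = -2.1 + 0.4·90 = 33.9; r = 31.9 − 33.9 = -2
m=100: L̂ = -2.1 + 0.4·100 = 37.9; r = 36.9 − 37.9 = -1
m=110: L̂ = -2.1 + 0.4·110 = 41.9; r = 45.9 − 41.9 = 4
m=120: L̂ = -2.1 + 0.4·120 = 45.9; r = 45.9 − 45.9 = 0
SSE = 4 + 1 + 4 + 4 + 1 + 16 + 0 = 30
s = √(30/5) = √6 ≈ 2.45

s = 2.45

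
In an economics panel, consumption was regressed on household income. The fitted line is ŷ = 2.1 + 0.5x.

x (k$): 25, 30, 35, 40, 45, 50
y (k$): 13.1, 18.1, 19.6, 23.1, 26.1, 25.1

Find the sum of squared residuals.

SSE = 10.5

x=25: ŷ = 2.1 + 0.5·25 = 14.6; r = 13.1 − 14.6 = -1.5
x=30: ŷ = 2.1 + 0.5·30 = 17.1; r = 18.1 − 17.1 = 1
x=35: ŷ = 2.1 + 0.5·35 = 19.6; r = 19.6 − 19.6 = 0
x=40: ŷ = 2.1 + 0.5·40 = 22.1; r = 23.1 − 22.1 = 1
x=45: ŷ = 2.1 + 0.5·45 = 24.6; r = 26.1 − 24.6 = 1.5
x=50: ŷ = 2.1 + 0.5·50 = 27.1; r = 25.1 − 27.1 = -2
SSE = 2.25 + 1 + 0 + 1 + 2.25 + 4 = 10.5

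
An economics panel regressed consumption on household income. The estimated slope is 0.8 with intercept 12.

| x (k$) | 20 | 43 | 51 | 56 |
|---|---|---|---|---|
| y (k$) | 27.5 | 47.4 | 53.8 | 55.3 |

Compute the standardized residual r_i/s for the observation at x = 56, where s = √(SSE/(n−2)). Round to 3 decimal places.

x=20: ŷ = 12 + 0.8·20 = 28; r = 27.5 − 28 = -0.5
x=43: ŷ = 12 + 0.8·43 = 46.4; r = 47.4 − 46.4 = 1
x=51: ŷ = 12 + 0.8·51 = 52.8; r = 53.8 − 52.8 = 1
x=56: ŷ = 12 + 0.8·56 = 56.8; r = 55.3 − 56.8 = -1.5
SSE = 0.25 + 1 + 1 + 2.25 = 4.5
s = √(4.5/2) = 1.5
r/s = -1.5 / 1.5 = -1.000

-1.000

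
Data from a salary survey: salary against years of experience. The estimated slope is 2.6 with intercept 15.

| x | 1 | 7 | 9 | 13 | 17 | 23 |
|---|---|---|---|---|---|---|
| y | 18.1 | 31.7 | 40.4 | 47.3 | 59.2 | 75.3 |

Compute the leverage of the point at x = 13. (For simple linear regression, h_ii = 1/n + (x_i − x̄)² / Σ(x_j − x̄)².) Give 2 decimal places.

h = 0.17

x̄ = (1 + 7 + 9 + 13 + 17 + 23)/6 = 11.6667
Σ(x − x̄)² = 113.778 + 21.7778 + 7.11111 + 1.77778 + 28.4444 + 128.444 = 301.333
h = 1/6 + (1.33333)²/301.333 = 0.166667 + 0.00589971 = 0.17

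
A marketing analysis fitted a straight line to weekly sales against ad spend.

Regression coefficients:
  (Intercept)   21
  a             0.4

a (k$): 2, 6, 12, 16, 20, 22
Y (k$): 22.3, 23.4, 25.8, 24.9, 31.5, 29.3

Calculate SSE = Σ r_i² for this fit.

a=2: Ŷ = 21 + 0.4·2 = 21.8; r = 22.3 − 21.8 = 0.5
a=6: Ŷ = 21 + 0.4·6 = 23.4; r = 23.4 − 23.4 = 0
a=12: Ŷ = 21 + 0.4·12 = 25.8; r = 25.8 − 25.8 = 0
a=16: Ŷ = 21 + 0.4·16 = 27.4; r = 24.9 − 27.4 = -2.5
a=20: Ŷ = 21 + 0.4·20 = 29; r = 31.5 − 29 = 2.5
a=22: Ŷ = 21 + 0.4·22 = 29.8; r = 29.3 − 29.8 = -0.5
SSE = 0.25 + 0 + 0 + 6.25 + 6.25 + 0.25 = 13

SSE = 13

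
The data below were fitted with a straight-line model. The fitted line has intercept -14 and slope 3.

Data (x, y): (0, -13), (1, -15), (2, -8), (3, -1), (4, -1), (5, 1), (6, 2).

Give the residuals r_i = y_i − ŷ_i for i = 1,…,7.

x=0: ŷ = -14 + 3·0 = -14; r = -13 − (-14) = 1
x=1: ŷ = -14 + 3·1 = -11; r = -15 − (-11) = -4
x=2: ŷ = -14 + 3·2 = -8; r = -8 − (-8) = 0
x=3: ŷ = -14 + 3·3 = -5; r = -1 − (-5) = 4
x=4: ŷ = -14 + 3·4 = -2; r = -1 − (-2) = 1
x=5: ŷ = -14 + 3·5 = 1; r = 1 − 1 = 0
x=6: ŷ = -14 + 3·6 = 4; r = 2 − 4 = -2

1, -4, 0, 4, 1, 0, -2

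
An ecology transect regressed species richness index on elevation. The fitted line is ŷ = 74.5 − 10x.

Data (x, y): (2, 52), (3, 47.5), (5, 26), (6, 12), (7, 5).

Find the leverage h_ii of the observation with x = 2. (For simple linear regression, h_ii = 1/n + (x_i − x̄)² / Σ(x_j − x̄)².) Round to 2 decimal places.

h = 0.59

x̄ = (2 + 3 + 5 + 6 + 7)/5 = 4.6
Σ(x − x̄)² = 6.76 + 2.56 + 0.16 + 1.96 + 5.76 = 17.2
h = 1/5 + (-2.6)²/17.2 = 0.2 + 0.393023 = 0.59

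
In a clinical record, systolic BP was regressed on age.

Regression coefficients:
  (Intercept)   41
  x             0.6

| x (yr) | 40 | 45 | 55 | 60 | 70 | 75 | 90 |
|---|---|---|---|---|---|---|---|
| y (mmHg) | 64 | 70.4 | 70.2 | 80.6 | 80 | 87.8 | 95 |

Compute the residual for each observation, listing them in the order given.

x=40: ŷ = 41 + 0.6·40 = 65; r = 64 − 65 = -1
x=45: ŷ = 41 + 0.6·45 = 68; r = 70.4 − 68 = 2.4
x=55: ŷ = 41 + 0.6·55 = 74; r = 70.2 − 74 = -3.8
x=60: ŷ = 41 + 0.6·60 = 77; r = 80.6 − 77 = 3.6
x=70: ŷ = 41 + 0.6·70 = 83; r = 80 − 83 = -3
x=75: ŷ = 41 + 0.6·75 = 86; r = 87.8 − 86 = 1.8
x=90: ŷ = 41 + 0.6·90 = 95; r = 95 − 95 = 0

-1, 2.4, -3.8, 3.6, -3, 1.8, 0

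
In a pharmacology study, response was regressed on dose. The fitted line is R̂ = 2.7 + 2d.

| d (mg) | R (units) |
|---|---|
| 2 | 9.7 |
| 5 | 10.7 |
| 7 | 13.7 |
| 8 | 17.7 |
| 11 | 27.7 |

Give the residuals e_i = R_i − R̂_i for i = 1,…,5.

3, -2, -3, -1, 3

d=2: R̂ = 2.7 + 2·2 = 6.7; e = 9.7 − 6.7 = 3
d=5: R̂ = 2.7 + 2·5 = 12.7; e = 10.7 − 12.7 = -2
d=7: R̂ = 2.7 + 2·7 = 16.7; e = 13.7 − 16.7 = -3
d=8: R̂ = 2.7 + 2·8 = 18.7; e = 17.7 − 18.7 = -1
d=11: R̂ = 2.7 + 2·11 = 24.7; e = 27.7 − 24.7 = 3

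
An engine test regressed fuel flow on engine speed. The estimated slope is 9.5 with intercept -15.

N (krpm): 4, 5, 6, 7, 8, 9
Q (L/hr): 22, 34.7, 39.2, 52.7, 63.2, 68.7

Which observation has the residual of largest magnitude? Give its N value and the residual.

N = 6, e = -2.8

N=4: ŷ = -15 + 9.5·4 = 23; e = 22 − 23 = -1
N=5: ŷ = -15 + 9.5·5 = 32.5; e = 34.7 − 32.5 = 2.2
N=6: ŷ = -15 + 9.5·6 = 42; e = 39.2 − 42 = -2.8
N=7: ŷ = -15 + 9.5·7 = 51.5; e = 52.7 − 51.5 = 1.2
N=8: ŷ = -15 + 9.5·8 = 61; e = 63.2 − 61 = 2.2
N=9: ŷ = -15 + 9.5·9 = 70.5; e = 68.7 − 70.5 = -1.8
Largest |e| is 2.8 at N = 6, residual -2.8.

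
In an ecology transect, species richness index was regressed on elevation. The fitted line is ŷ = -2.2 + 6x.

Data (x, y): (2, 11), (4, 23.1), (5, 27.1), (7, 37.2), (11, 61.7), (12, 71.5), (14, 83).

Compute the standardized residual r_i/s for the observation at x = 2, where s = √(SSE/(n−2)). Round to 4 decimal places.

x=2: ŷ = -2.2 + 6·2 = 9.8; r = 11 − 9.8 = 1.2
x=4: ŷ = -2.2 + 6·4 = 21.8; r = 23.1 − 21.8 = 1.3
x=5: ŷ = -2.2 + 6·5 = 27.8; r = 27.1 − 27.8 = -0.7
x=7: ŷ = -2.2 + 6·7 = 39.8; r = 37.2 − 39.8 = -2.6
x=11: ŷ = -2.2 + 6·11 = 63.8; r = 61.7 − 63.8 = -2.1
x=12: ŷ = -2.2 + 6·12 = 69.8; r = 71.5 − 69.8 = 1.7
x=14: ŷ = -2.2 + 6·14 = 81.8; r = 83 − 81.8 = 1.2
SSE = 1.44 + 1.69 + 0.49 + 6.76 + 4.41 + 2.89 + 1.44 = 19.12
s = √(19.12/5) = 1.95551
r/s = 1.2 / 1.95551 = 0.6137

0.6137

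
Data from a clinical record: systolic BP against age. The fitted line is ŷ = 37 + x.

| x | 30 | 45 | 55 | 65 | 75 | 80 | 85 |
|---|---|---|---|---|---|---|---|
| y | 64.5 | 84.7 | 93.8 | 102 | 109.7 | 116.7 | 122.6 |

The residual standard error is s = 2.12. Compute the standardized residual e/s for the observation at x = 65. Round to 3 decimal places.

0.000

ŷ = 37 + 65 = 102
e = 102 − 102 = 0
e/s = 0 / 2.12 = 0.000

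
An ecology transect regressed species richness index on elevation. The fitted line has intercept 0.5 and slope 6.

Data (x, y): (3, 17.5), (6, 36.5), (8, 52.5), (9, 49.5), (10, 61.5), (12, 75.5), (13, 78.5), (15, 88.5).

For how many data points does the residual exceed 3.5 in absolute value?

x=3: ŷ = 0.5 + 6·3 = 18.5; r = 17.5 − 18.5 = -1
x=6: ŷ = 0.5 + 6·6 = 36.5; r = 36.5 − 36.5 = 0
x=8: ŷ = 0.5 + 6·8 = 48.5; r = 52.5 − 48.5 = 4
x=9: ŷ = 0.5 + 6·9 = 54.5; r = 49.5 − 54.5 = -5
x=10: ŷ = 0.5 + 6·10 = 60.5; r = 61.5 − 60.5 = 1
x=12: ŷ = 0.5 + 6·12 = 72.5; r = 75.5 − 72.5 = 3
x=13: ŷ = 0.5 + 6·13 = 78.5; r = 78.5 − 78.5 = 0
x=15: ŷ = 0.5 + 6·15 = 90.5; r = 88.5 − 90.5 = -2
|r| > 3.5: x=8 (|r|=4), x=9 (|r|=5) → 2

2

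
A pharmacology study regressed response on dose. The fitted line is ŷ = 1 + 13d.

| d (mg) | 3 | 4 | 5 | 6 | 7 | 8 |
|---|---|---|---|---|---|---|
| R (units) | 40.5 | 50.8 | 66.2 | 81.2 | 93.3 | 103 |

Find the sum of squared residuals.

d=3: ŷ = 1 + 13·3 = 40; e = 40.5 − 40 = 0.5
d=4: ŷ = 1 + 13·4 = 53; e = 50.8 − 53 = -2.2
d=5: ŷ = 1 + 13·5 = 66; e = 66.2 − 66 = 0.2
d=6: ŷ = 1 + 13·6 = 79; e = 81.2 − 79 = 2.2
d=7: ŷ = 1 + 13·7 = 92; e = 93.3 − 92 = 1.3
d=8: ŷ = 1 + 13·8 = 105; e = 103 − 105 = -2
SSE = 0.25 + 4.84 + 0.04 + 4.84 + 1.69 + 4 = 15.66

SSE = 15.66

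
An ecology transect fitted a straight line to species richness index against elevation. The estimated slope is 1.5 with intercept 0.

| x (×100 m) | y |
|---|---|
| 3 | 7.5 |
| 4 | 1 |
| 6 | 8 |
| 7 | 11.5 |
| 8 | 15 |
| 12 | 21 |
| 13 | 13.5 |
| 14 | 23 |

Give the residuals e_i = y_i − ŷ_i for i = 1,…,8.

3, -5, -1, 1, 3, 3, -6, 2

x=3: ŷ = 1.5·3 = 4.5; e = 7.5 − 4.5 = 3
x=4: ŷ = 1.5·4 = 6; e = 1 − 6 = -5
x=6: ŷ = 1.5·6 = 9; e = 8 − 9 = -1
x=7: ŷ = 1.5·7 = 10.5; e = 11.5 − 10.5 = 1
x=8: ŷ = 1.5·8 = 12; e = 15 − 12 = 3
x=12: ŷ = 1.5·12 = 18; e = 21 − 18 = 3
x=13: ŷ = 1.5·13 = 19.5; e = 13.5 − 19.5 = -6
x=14: ŷ = 1.5·14 = 21; e = 23 − 21 = 2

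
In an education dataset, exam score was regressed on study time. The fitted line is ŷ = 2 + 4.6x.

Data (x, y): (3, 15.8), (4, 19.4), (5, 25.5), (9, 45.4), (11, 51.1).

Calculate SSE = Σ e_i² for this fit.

SSE = 7.5

x=3: ŷ = 2 + 4.6·3 = 15.8; e = 15.8 − 15.8 = 0
x=4: ŷ = 2 + 4.6·4 = 20.4; e = 19.4 − 20.4 = -1
x=5: ŷ = 2 + 4.6·5 = 25; e = 25.5 − 25 = 0.5
x=9: ŷ = 2 + 4.6·9 = 43.4; e = 45.4 − 43.4 = 2
x=11: ŷ = 2 + 4.6·11 = 52.6; e = 51.1 − 52.6 = -1.5
SSE = 0 + 1 + 0.25 + 4 + 2.25 = 7.5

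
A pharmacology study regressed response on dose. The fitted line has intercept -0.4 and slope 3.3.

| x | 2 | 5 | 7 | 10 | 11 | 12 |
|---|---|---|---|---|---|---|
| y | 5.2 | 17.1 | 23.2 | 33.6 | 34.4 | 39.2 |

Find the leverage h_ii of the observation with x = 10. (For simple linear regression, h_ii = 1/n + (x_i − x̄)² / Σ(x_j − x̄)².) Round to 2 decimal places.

x̄ = (2 + 5 + 7 + 10 + 11 + 12)/6 = 7.83333
Σ(x − x̄)² = 34.0278 + 8.02778 + 0.694444 + 4.69444 + 10.0278 + 17.3611 = 74.8333
h = 1/6 + (2.16667)²/74.8333 = 0.166667 + 0.062732 = 0.23

h = 0.23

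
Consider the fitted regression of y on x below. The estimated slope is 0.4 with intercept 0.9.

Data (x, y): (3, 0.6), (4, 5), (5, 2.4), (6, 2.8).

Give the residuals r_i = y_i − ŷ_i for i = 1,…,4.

x=3: ŷ = 0.9 + 0.4·3 = 2.1; r = 0.6 − 2.1 = -1.5
x=4: ŷ = 0.9 + 0.4·4 = 2.5; r = 5 − 2.5 = 2.5
x=5: ŷ = 0.9 + 0.4·5 = 2.9; r = 2.4 − 2.9 = -0.5
x=6: ŷ = 0.9 + 0.4·6 = 3.3; r = 2.8 − 3.3 = -0.5

-1.5, 2.5, -0.5, -0.5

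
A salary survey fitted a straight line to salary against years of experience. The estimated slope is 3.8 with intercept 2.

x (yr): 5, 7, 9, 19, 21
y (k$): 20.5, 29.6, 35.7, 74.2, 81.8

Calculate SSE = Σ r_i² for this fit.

x=5: ŷ = 2 + 3.8·5 = 21; r = 20.5 − 21 = -0.5
x=7: ŷ = 2 + 3.8·7 = 28.6; r = 29.6 − 28.6 = 1
x=9: ŷ = 2 + 3.8·9 = 36.2; r = 35.7 − 36.2 = -0.5
x=19: ŷ = 2 + 3.8·19 = 74.2; r = 74.2 − 74.2 = 0
x=21: ŷ = 2 + 3.8·21 = 81.8; r = 81.8 − 81.8 = 0
SSE = 0.25 + 1 + 0.25 + 0 + 0 = 1.5

SSE = 1.5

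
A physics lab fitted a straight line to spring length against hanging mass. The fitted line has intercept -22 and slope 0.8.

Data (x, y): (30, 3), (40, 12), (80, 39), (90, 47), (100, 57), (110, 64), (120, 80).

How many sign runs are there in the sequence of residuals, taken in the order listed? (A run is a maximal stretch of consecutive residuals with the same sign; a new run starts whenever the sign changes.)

x=30: ŷ = -22 + 0.8·30 = 2; e = 3 − 2 = 1
x=40: ŷ = -22 + 0.8·40 = 10; e = 12 − 10 = 2
x=80: ŷ = -22 + 0.8·80 = 42; e = 39 − 42 = -3
x=90: ŷ = -22 + 0.8·90 = 50; e = 47 − 50 = -3
x=100: ŷ = -22 + 0.8·100 = 58; e = 57 − 58 = -1
x=110: ŷ = -22 + 0.8·110 = 66; e = 64 − 66 = -2
x=120: ŷ = -22 + 0.8·120 = 74; e = 80 − 74 = 6
Signs: + + − − − − +
Runs: +×2, −×4, +×1 → 3

3 runs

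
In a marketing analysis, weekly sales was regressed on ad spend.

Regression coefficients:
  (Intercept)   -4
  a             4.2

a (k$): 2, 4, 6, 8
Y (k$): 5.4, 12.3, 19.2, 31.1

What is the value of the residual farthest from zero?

a=2: Ŷ = -4 + 4.2·2 = 4.4; r = 5.4 − 4.4 = 1
a=4: Ŷ = -4 + 4.2·4 = 12.8; r = 12.3 − 12.8 = -0.5
a=6: Ŷ = -4 + 4.2·6 = 21.2; r = 19.2 − 21.2 = -2
a=8: Ŷ = -4 + 4.2·8 = 29.6; r = 31.1 − 29.6 = 1.5
Largest |r| is 2 at a = 6, residual -2.

r = -2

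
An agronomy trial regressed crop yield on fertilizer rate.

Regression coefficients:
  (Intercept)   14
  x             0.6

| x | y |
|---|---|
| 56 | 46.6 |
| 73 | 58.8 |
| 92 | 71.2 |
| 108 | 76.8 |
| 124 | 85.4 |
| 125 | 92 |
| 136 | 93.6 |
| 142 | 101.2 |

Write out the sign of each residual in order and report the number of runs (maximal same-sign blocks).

6 runs

x=56: ŷ = 14 + 0.6·56 = 47.6; r = 46.6 − 47.6 = -1
x=73: ŷ = 14 + 0.6·73 = 57.8; r = 58.8 − 57.8 = 1
x=92: ŷ = 14 + 0.6·92 = 69.2; r = 71.2 − 69.2 = 2
x=108: ŷ = 14 + 0.6·108 = 78.8; r = 76.8 − 78.8 = -2
x=124: ŷ = 14 + 0.6·124 = 88.4; r = 85.4 − 88.4 = -3
x=125: ŷ = 14 + 0.6·125 = 89; r = 92 − 89 = 3
x=136: ŷ = 14 + 0.6·136 = 95.6; r = 93.6 − 95.6 = -2
x=142: ŷ = 14 + 0.6·142 = 99.2; r = 101.2 − 99.2 = 2
Signs: − + + − − + − +
Runs: −×1, +×2, −×2, +×1, −×1, +×1 → 6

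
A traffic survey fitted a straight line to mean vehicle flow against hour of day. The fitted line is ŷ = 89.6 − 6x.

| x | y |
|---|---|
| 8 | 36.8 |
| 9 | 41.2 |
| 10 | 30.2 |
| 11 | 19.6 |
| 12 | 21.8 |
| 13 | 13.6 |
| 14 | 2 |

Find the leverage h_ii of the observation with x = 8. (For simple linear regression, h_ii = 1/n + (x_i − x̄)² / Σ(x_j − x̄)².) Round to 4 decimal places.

x̄ = (8 + 9 + 10 + 11 + 12 + 13 + 14)/7 = 11
Σ(x − x̄)² = 9 + 4 + 1 + 0 + 1 + 4 + 9 = 28
h = 1/7 + (-3)²/28 = 0.142857 + 0.321429 = 0.4643

h = 0.4643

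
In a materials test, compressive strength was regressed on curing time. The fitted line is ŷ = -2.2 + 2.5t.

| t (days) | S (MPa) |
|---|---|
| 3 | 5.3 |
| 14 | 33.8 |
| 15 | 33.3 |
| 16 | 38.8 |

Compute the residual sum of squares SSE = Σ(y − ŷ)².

t=3: ŷ = -2.2 + 2.5·3 = 5.3; r = 5.3 − 5.3 = 0
t=14: ŷ = -2.2 + 2.5·14 = 32.8; r = 33.8 − 32.8 = 1
t=15: ŷ = -2.2 + 2.5·15 = 35.3; r = 33.3 − 35.3 = -2
t=16: ŷ = -2.2 + 2.5·16 = 37.8; r = 38.8 − 37.8 = 1
SSE = 0 + 1 + 4 + 1 = 6

SSE = 6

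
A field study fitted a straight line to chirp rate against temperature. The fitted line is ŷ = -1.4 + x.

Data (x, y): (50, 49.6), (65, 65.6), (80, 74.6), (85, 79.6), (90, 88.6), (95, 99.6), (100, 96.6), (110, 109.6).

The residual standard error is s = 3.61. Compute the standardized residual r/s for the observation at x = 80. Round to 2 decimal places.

ŷ = -1.4 + 80 = 78.6
r = 74.6 − 78.6 = -4
r/s = -4 / 3.61 = -1.11

-1.11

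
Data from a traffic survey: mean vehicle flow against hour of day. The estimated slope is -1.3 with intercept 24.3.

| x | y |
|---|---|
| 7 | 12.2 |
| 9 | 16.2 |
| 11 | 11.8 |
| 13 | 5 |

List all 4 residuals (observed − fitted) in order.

x=7: ŷ = 24.3 − 1.3·7 = 15.2; r = 12.2 − 15.2 = -3
x=9: ŷ = 24.3 − 1.3·9 = 12.6; r = 16.2 − 12.6 = 3.6
x=11: ŷ = 24.3 − 1.3·11 = 10; r = 11.8 − 10 = 1.8
x=13: ŷ = 24.3 − 1.3·13 = 7.4; r = 5 − 7.4 = -2.4

-3, 3.6, 1.8, -2.4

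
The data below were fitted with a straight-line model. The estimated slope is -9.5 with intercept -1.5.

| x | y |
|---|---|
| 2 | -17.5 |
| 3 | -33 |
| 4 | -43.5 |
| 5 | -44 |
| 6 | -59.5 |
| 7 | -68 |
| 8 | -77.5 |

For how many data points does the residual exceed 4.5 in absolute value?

1

x=2: ŷ = -1.5 − 9.5·2 = -20.5; e = -17.5 − (-20.5) = 3
x=3: ŷ = -1.5 − 9.5·3 = -30; e = -33 − (-30) = -3
x=4: ŷ = -1.5 − 9.5·4 = -39.5; e = -43.5 − (-39.5) = -4
x=5: ŷ = -1.5 − 9.5·5 = -49; e = -44 − (-49) = 5
x=6: ŷ = -1.5 − 9.5·6 = -58.5; e = -59.5 − (-58.5) = -1
x=7: ŷ = -1.5 − 9.5·7 = -68; e = -68 − (-68) = 0
x=8: ŷ = -1.5 − 9.5·8 = -77.5; e = -77.5 − (-77.5) = 0
|e| > 4.5: x=5 (|e|=5) → 1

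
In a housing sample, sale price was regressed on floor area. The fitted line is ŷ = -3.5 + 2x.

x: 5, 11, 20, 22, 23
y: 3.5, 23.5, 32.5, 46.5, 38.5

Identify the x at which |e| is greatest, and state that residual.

x=5: ŷ = -3.5 + 2·5 = 6.5; e = 3.5 − 6.5 = -3
x=11: ŷ = -3.5 + 2·11 = 18.5; e = 23.5 − 18.5 = 5
x=20: ŷ = -3.5 + 2·20 = 36.5; e = 32.5 − 36.5 = -4
x=22: ŷ = -3.5 + 2·22 = 40.5; e = 46.5 − 40.5 = 6
x=23: ŷ = -3.5 + 2·23 = 42.5; e = 38.5 − 42.5 = -4
Largest |e| is 6 at x = 22, residual 6.

x = 22, e = 6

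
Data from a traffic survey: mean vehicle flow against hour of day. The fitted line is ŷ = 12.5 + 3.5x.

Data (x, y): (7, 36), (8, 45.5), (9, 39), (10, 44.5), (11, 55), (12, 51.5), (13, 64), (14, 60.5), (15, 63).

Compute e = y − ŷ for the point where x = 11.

ŷ = 12.5 + 3.5·11 = 51
e = 55 − 51 = 4

e = 4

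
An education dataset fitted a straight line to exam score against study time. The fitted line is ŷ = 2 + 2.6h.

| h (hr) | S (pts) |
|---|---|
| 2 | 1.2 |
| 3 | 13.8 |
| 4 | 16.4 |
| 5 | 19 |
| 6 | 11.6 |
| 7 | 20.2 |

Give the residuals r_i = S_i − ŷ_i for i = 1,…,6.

-6, 4, 4, 4, -6, 0

h=2: ŷ = 2 + 2.6·2 = 7.2; r = 1.2 − 7.2 = -6
h=3: ŷ = 2 + 2.6·3 = 9.8; r = 13.8 − 9.8 = 4
h=4: ŷ = 2 + 2.6·4 = 12.4; r = 16.4 − 12.4 = 4
h=5: ŷ = 2 + 2.6·5 = 15; r = 19 − 15 = 4
h=6: ŷ = 2 + 2.6·6 = 17.6; r = 11.6 − 17.6 = -6
h=7: ŷ = 2 + 2.6·7 = 20.2; r = 20.2 − 20.2 = 0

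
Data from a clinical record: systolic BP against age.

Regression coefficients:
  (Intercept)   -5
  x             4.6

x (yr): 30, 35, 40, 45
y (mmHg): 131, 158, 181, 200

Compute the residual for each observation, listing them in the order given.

-2, 2, 2, -2

x=30: ŷ = -5 + 4.6·30 = 133; e = 131 − 133 = -2
x=35: ŷ = -5 + 4.6·35 = 156; e = 158 − 156 = 2
x=40: ŷ = -5 + 4.6·40 = 179; e = 181 − 179 = 2
x=45: ŷ = -5 + 4.6·45 = 202; e = 200 − 202 = -2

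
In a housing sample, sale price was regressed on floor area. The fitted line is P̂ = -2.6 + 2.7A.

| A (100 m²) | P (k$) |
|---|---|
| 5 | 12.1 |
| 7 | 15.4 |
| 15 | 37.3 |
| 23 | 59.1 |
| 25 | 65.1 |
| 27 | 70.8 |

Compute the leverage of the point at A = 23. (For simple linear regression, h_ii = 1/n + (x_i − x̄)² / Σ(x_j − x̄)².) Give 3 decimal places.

Ā = (5 + 7 + 15 + 23 + 25 + 27)/6 = 17
Σ(A − Ā)² = 144 + 100 + 4 + 36 + 64 + 100 = 448
h = 1/6 + (6)²/448 = 0.166667 + 0.0803571 = 0.247

h = 0.247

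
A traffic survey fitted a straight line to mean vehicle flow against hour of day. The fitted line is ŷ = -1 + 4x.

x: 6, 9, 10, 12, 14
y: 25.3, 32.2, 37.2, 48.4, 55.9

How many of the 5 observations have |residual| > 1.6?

x=6: ŷ = -1 + 4·6 = 23; r = 25.3 − 23 = 2.3
x=9: ŷ = -1 + 4·9 = 35; r = 32.2 − 35 = -2.8
x=10: ŷ = -1 + 4·10 = 39; r = 37.2 − 39 = -1.8
x=12: ŷ = -1 + 4·12 = 47; r = 48.4 − 47 = 1.4
x=14: ŷ = -1 + 4·14 = 55; r = 55.9 − 55 = 0.9
|r| > 1.6: x=6 (|r|=2.3), x=9 (|r|=2.8), x=10 (|r|=1.8) → 3

3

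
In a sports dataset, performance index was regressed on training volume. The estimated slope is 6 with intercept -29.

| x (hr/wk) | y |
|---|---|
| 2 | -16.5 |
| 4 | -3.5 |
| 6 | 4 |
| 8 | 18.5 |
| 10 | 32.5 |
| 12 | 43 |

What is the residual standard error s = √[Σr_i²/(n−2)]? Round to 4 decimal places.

s = 1.8708

x=2: ŷ = -29 + 6·2 = -17; r = -16.5 − (-17) = 0.5
x=4: ŷ = -29 + 6·4 = -5; r = -3.5 − (-5) = 1.5
x=6: ŷ = -29 + 6·6 = 7; r = 4 − 7 = -3
x=8: ŷ = -29 + 6·8 = 19; r = 18.5 − 19 = -0.5
x=10: ŷ = -29 + 6·10 = 31; r = 32.5 − 31 = 1.5
x=12: ŷ = -29 + 6·12 = 43; r = 43 − 43 = 0
SSE = 0.25 + 2.25 + 9 + 0.25 + 2.25 + 0 = 14
s = √(14/4) = √3.5 ≈ 1.8708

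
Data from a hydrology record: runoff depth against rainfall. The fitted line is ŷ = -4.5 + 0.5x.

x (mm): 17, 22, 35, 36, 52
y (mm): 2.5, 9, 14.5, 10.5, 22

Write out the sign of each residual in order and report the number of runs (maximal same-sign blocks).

4 runs

x=17: ŷ = -4.5 + 0.5·17 = 4; e = 2.5 − 4 = -1.5
x=22: ŷ = -4.5 + 0.5·22 = 6.5; e = 9 − 6.5 = 2.5
x=35: ŷ = -4.5 + 0.5·35 = 13; e = 14.5 − 13 = 1.5
x=36: ŷ = -4.5 + 0.5·36 = 13.5; e = 10.5 − 13.5 = -3
x=52: ŷ = -4.5 + 0.5·52 = 21.5; e = 22 − 21.5 = 0.5
Signs: − + + − +
Runs: −×1, +×2, −×1, +×1 → 4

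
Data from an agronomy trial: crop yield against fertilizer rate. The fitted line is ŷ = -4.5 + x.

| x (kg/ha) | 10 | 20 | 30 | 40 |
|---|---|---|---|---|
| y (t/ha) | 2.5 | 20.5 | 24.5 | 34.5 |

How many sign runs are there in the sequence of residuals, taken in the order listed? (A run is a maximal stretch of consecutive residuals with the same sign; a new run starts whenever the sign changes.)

x=10: ŷ = -4.5 + 10 = 5.5; e = 2.5 − 5.5 = -3
x=20: ŷ = -4.5 + 20 = 15.5; e = 20.5 − 15.5 = 5
x=30: ŷ = -4.5 + 30 = 25.5; e = 24.5 − 25.5 = -1
x=40: ŷ = -4.5 + 40 = 35.5; e = 34.5 − 35.5 = -1
Signs: − + − −
Runs: −×1, +×1, −×2 → 3

3 runs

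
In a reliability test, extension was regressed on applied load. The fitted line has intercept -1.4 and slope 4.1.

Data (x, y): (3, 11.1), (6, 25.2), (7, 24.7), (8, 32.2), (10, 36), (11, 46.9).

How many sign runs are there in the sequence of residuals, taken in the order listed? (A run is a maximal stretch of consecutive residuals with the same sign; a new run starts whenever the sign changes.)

x=3: ŷ = -1.4 + 4.1·3 = 10.9; r = 11.1 − 10.9 = 0.2
x=6: ŷ = -1.4 + 4.1·6 = 23.2; r = 25.2 − 23.2 = 2
x=7: ŷ = -1.4 + 4.1·7 = 27.3; r = 24.7 − 27.3 = -2.6
x=8: ŷ = -1.4 + 4.1·8 = 31.4; r = 32.2 − 31.4 = 0.8
x=10: ŷ = -1.4 + 4.1·10 = 39.6; r = 36 − 39.6 = -3.6
x=11: ŷ = -1.4 + 4.1·11 = 43.7; r = 46.9 − 43.7 = 3.2
Signs: + + − + − +
Runs: +×2, −×1, +×1, −×1, +×1 → 5

5 runs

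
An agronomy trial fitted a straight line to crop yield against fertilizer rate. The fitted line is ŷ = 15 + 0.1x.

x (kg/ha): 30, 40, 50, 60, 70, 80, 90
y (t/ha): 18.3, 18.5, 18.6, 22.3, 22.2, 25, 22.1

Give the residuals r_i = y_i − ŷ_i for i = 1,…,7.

x=30: ŷ = 15 + 0.1·30 = 18; r = 18.3 − 18 = 0.3
x=40: ŷ = 15 + 0.1·40 = 19; r = 18.5 − 19 = -0.5
x=50: ŷ = 15 + 0.1·50 = 20; r = 18.6 − 20 = -1.4
x=60: ŷ = 15 + 0.1·60 = 21; r = 22.3 − 21 = 1.3
x=70: ŷ = 15 + 0.1·70 = 22; r = 22.2 − 22 = 0.2
x=80: ŷ = 15 + 0.1·80 = 23; r = 25 − 23 = 2
x=90: ŷ = 15 + 0.1·90 = 24; r = 22.1 − 24 = -1.9

0.3, -0.5, -1.4, 1.3, 0.2, 2, -1.9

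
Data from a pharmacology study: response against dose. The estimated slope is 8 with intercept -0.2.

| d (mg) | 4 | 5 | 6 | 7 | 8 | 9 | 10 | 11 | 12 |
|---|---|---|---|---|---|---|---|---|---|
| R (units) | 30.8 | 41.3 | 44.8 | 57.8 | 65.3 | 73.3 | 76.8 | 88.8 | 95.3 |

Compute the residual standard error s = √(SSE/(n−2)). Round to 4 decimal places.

s = 2.1044

d=4: R̂ = -0.2 + 8·4 = 31.8; e = 30.8 − 31.8 = -1
d=5: R̂ = -0.2 + 8·5 = 39.8; e = 41.3 − 39.8 = 1.5
d=6: R̂ = -0.2 + 8·6 = 47.8; e = 44.8 − 47.8 = -3
d=7: R̂ = -0.2 + 8·7 = 55.8; e = 57.8 − 55.8 = 2
d=8: R̂ = -0.2 + 8·8 = 63.8; e = 65.3 − 63.8 = 1.5
d=9: R̂ = -0.2 + 8·9 = 71.8; e = 73.3 − 71.8 = 1.5
d=10: R̂ = -0.2 + 8·10 = 79.8; e = 76.8 − 79.8 = -3
d=11: R̂ = -0.2 + 8·11 = 87.8; e = 88.8 − 87.8 = 1
d=12: R̂ = -0.2 + 8·12 = 95.8; e = 95.3 − 95.8 = -0.5
SSE = 1 + 2.25 + 9 + 4 + 2.25 + 2.25 + 9 + 1 + 0.25 = 31
s = √(31/7) = √4.42857 ≈ 2.1044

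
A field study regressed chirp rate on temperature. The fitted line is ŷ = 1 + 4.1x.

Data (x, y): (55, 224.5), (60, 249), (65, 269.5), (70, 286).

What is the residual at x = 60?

ŷ = 1 + 4.1·60 = 247
e = 249 − 247 = 2

e = 2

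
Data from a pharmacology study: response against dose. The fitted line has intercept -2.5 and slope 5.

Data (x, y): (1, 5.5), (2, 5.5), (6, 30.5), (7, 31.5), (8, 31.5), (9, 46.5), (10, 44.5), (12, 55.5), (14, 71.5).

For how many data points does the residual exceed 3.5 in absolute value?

3

x=1: ŷ = -2.5 + 5·1 = 2.5; e = 5.5 − 2.5 = 3
x=2: ŷ = -2.5 + 5·2 = 7.5; e = 5.5 − 7.5 = -2
x=6: ŷ = -2.5 + 5·6 = 27.5; e = 30.5 − 27.5 = 3
x=7: ŷ = -2.5 + 5·7 = 32.5; e = 31.5 − 32.5 = -1
x=8: ŷ = -2.5 + 5·8 = 37.5; e = 31.5 − 37.5 = -6
x=9: ŷ = -2.5 + 5·9 = 42.5; e = 46.5 − 42.5 = 4
x=10: ŷ = -2.5 + 5·10 = 47.5; e = 44.5 − 47.5 = -3
x=12: ŷ = -2.5 + 5·12 = 57.5; e = 55.5 − 57.5 = -2
x=14: ŷ = -2.5 + 5·14 = 67.5; e = 71.5 − 67.5 = 4
|e| > 3.5: x=8 (|e|=6), x=9 (|e|=4), x=14 (|e|=4) → 3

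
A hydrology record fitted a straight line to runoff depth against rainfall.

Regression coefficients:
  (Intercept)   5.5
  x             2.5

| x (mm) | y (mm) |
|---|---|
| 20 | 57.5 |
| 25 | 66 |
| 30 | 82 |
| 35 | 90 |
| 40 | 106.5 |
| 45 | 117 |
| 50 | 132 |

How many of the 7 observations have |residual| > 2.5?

x=20: ŷ = 5.5 + 2.5·20 = 55.5; r = 57.5 − 55.5 = 2
x=25: ŷ = 5.5 + 2.5·25 = 68; r = 66 − 68 = -2
x=30: ŷ = 5.5 + 2.5·30 = 80.5; r = 82 − 80.5 = 1.5
x=35: ŷ = 5.5 + 2.5·35 = 93; r = 90 − 93 = -3
x=40: ŷ = 5.5 + 2.5·40 = 105.5; r = 106.5 − 105.5 = 1
x=45: ŷ = 5.5 + 2.5·45 = 118; r = 117 − 118 = -1
x=50: ŷ = 5.5 + 2.5·50 = 130.5; r = 132 − 130.5 = 1.5
|r| > 2.5: x=35 (|r|=3) → 1

1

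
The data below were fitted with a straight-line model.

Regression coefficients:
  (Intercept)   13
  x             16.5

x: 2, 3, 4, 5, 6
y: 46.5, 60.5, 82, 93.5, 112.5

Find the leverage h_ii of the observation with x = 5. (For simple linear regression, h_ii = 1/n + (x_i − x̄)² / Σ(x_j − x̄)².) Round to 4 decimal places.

h = 0.3000

x̄ = (2 + 3 + 4 + 5 + 6)/5 = 4
Σ(x − x̄)² = 4 + 1 + 0 + 1 + 4 = 10
h = 1/5 + (1)²/10 = 0.2 + 0.1 = 0.3000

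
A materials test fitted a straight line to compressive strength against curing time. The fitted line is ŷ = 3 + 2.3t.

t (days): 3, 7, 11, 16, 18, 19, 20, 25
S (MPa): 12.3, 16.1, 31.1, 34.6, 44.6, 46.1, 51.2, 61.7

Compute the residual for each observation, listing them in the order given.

2.4, -3, 2.8, -5.2, 0.2, -0.6, 2.2, 1.2

t=3: ŷ = 3 + 2.3·3 = 9.9; e = 12.3 − 9.9 = 2.4
t=7: ŷ = 3 + 2.3·7 = 19.1; e = 16.1 − 19.1 = -3
t=11: ŷ = 3 + 2.3·11 = 28.3; e = 31.1 − 28.3 = 2.8
t=16: ŷ = 3 + 2.3·16 = 39.8; e = 34.6 − 39.8 = -5.2
t=18: ŷ = 3 + 2.3·18 = 44.4; e = 44.6 − 44.4 = 0.2
t=19: ŷ = 3 + 2.3·19 = 46.7; e = 46.1 − 46.7 = -0.6
t=20: ŷ = 3 + 2.3·20 = 49; e = 51.2 − 49 = 2.2
t=25: ŷ = 3 + 2.3·25 = 60.5; e = 61.7 − 60.5 = 1.2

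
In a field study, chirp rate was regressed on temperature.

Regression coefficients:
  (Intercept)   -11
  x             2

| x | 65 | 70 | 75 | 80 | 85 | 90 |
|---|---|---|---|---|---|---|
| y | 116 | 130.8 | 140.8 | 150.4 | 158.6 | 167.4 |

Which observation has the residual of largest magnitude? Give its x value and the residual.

x=65: ŷ = -11 + 2·65 = 119; r = 116 − 119 = -3
x=70: ŷ = -11 + 2·70 = 129; r = 130.8 − 129 = 1.8
x=75: ŷ = -11 + 2·75 = 139; r = 140.8 − 139 = 1.8
x=80: ŷ = -11 + 2·80 = 149; r = 150.4 − 149 = 1.4
x=85: ŷ = -11 + 2·85 = 159; r = 158.6 − 159 = -0.4
x=90: ŷ = -11 + 2·90 = 169; r = 167.4 − 169 = -1.6
Largest |r| is 3 at x = 65, residual -3.

x = 65, r = -3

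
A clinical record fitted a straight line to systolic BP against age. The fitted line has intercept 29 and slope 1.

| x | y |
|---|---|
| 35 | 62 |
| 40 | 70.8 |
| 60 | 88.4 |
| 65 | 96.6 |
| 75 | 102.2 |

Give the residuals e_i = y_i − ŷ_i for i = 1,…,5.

x=35: ŷ = 29 + 35 = 64; e = 62 − 64 = -2
x=40: ŷ = 29 + 40 = 69; e = 70.8 − 69 = 1.8
x=60: ŷ = 29 + 60 = 89; e = 88.4 − 89 = -0.6
x=65: ŷ = 29 + 65 = 94; e = 96.6 − 94 = 2.6
x=75: ŷ = 29 + 75 = 104; e = 102.2 − 104 = -1.8

-2, 1.8, -0.6, 2.6, -1.8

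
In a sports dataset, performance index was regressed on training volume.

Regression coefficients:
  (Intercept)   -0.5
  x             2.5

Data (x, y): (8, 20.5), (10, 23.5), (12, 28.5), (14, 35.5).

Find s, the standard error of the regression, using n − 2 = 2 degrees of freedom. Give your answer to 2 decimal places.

x=8: ŷ = -0.5 + 2.5·8 = 19.5; r = 20.5 − 19.5 = 1
x=10: ŷ = -0.5 + 2.5·10 = 24.5; r = 23.5 − 24.5 = -1
x=12: ŷ = -0.5 + 2.5·12 = 29.5; r = 28.5 − 29.5 = -1
x=14: ŷ = -0.5 + 2.5·14 = 34.5; r = 35.5 − 34.5 = 1
SSE = 1 + 1 + 1 + 1 = 4
s = √(4/2) = √2 ≈ 1.41

s = 1.41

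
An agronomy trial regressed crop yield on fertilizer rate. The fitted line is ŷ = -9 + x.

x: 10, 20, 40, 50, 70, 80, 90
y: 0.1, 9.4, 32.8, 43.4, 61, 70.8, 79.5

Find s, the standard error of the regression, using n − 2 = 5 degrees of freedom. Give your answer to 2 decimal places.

x=10: ŷ = -9 + 10 = 1; e = 0.1 − 1 = -0.9
x=20: ŷ = -9 + 20 = 11; e = 9.4 − 11 = -1.6
x=40: ŷ = -9 + 40 = 31; e = 32.8 − 31 = 1.8
x=50: ŷ = -9 + 50 = 41; e = 43.4 − 41 = 2.4
x=70: ŷ = -9 + 70 = 61; e = 61 − 61 = 0
x=80: ŷ = -9 + 80 = 71; e = 70.8 − 71 = -0.2
x=90: ŷ = -9 + 90 = 81; e = 79.5 − 81 = -1.5
SSE = 0.81 + 2.56 + 3.24 + 5.76 + 0 + 0.04 + 2.25 = 14.66
s = √(14.66/5) = √2.932 ≈ 1.71

s = 1.71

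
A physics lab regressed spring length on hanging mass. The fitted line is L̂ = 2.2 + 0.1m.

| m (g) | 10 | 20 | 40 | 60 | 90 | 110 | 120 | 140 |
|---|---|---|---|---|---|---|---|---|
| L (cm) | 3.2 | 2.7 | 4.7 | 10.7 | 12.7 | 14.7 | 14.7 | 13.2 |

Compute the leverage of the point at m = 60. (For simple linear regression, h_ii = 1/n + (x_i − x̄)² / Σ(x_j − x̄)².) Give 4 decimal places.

m̄ = (10 + 20 + 40 + 60 + 90 + 110 + 120 + 140)/8 = 73.75
Σ(m − m̄)² = 4064.06 + 2889.06 + 1139.06 + 189.062 + 264.062 + 1314.06 + 2139.06 + 4389.06 = 16387.5
h = 1/8 + (-13.75)²/16387.5 = 0.125 + 0.011537 = 0.1365

h = 0.1365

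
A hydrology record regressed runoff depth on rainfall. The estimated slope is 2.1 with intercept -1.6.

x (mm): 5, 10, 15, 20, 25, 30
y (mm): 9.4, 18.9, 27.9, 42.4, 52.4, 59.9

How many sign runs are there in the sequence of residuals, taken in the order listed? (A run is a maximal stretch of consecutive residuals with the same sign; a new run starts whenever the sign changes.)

x=5: ŷ = -1.6 + 2.1·5 = 8.9; e = 9.4 − 8.9 = 0.5
x=10: ŷ = -1.6 + 2.1·10 = 19.4; e = 18.9 − 19.4 = -0.5
x=15: ŷ = -1.6 + 2.1·15 = 29.9; e = 27.9 − 29.9 = -2
x=20: ŷ = -1.6 + 2.1·20 = 40.4; e = 42.4 − 40.4 = 2
x=25: ŷ = -1.6 + 2.1·25 = 50.9; e = 52.4 − 50.9 = 1.5
x=30: ŷ = -1.6 + 2.1·30 = 61.4; e = 59.9 − 61.4 = -1.5
Signs: + − − + + −
Runs: +×1, −×2, +×2, −×1 → 4

4 runs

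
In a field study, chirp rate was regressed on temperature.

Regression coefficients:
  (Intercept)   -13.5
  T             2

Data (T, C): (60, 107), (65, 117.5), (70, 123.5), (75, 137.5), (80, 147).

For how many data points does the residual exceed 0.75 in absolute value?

T=60: Ĉ = -13.5 + 2·60 = 106.5; r = 107 − 106.5 = 0.5
T=65: Ĉ = -13.5 + 2·65 = 116.5; r = 117.5 − 116.5 = 1
T=70: Ĉ = -13.5 + 2·70 = 126.5; r = 123.5 − 126.5 = -3
T=75: Ĉ = -13.5 + 2·75 = 136.5; r = 137.5 − 136.5 = 1
T=80: Ĉ = -13.5 + 2·80 = 146.5; r = 147 − 146.5 = 0.5
|r| > 0.75: T=65 (|r|=1), T=70 (|r|=3), T=75 (|r|=1) → 3

3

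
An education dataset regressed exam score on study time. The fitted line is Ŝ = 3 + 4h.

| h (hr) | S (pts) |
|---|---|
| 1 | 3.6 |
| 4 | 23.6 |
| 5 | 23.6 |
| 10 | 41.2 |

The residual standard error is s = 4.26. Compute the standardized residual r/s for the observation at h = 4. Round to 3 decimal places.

1.080

Ŝ = 3 + 4·4 = 19
r = 23.6 − 19 = 4.6
r/s = 4.6 / 4.26 = 1.080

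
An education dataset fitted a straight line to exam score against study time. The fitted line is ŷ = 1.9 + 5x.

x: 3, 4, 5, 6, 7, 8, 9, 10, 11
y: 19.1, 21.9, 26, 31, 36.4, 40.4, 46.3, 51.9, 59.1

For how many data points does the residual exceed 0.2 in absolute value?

x=3: ŷ = 1.9 + 5·3 = 16.9; e = 19.1 − 16.9 = 2.2
x=4: ŷ = 1.9 + 5·4 = 21.9; e = 21.9 − 21.9 = 0
x=5: ŷ = 1.9 + 5·5 = 26.9; e = 26 − 26.9 = -0.9
x=6: ŷ = 1.9 + 5·6 = 31.9; e = 31 − 31.9 = -0.9
x=7: ŷ = 1.9 + 5·7 = 36.9; e = 36.4 − 36.9 = -0.5
x=8: ŷ = 1.9 + 5·8 = 41.9; e = 40.4 − 41.9 = -1.5
x=9: ŷ = 1.9 + 5·9 = 46.9; e = 46.3 − 46.9 = -0.6
x=10: ŷ = 1.9 + 5·10 = 51.9; e = 51.9 − 51.9 = 0
x=11: ŷ = 1.9 + 5·11 = 56.9; e = 59.1 − 56.9 = 2.2
|e| > 0.2: x=3 (|e|=2.2), x=5 (|e|=0.9), x=6 (|e|=0.9), x=7 (|e|=0.5), x=8 (|e|=1.5), x=9 (|e|=0.6), x=11 (|e|=2.2) → 7

7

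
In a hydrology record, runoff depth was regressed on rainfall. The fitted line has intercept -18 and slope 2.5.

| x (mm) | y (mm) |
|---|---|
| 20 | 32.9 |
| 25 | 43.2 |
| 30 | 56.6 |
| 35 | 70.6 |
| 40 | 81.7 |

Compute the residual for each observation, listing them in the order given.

x=20: ŷ = -18 + 2.5·20 = 32; e = 32.9 − 32 = 0.9
x=25: ŷ = -18 + 2.5·25 = 44.5; e = 43.2 − 44.5 = -1.3
x=30: ŷ = -18 + 2.5·30 = 57; e = 56.6 − 57 = -0.4
x=35: ŷ = -18 + 2.5·35 = 69.5; e = 70.6 − 69.5 = 1.1
x=40: ŷ = -18 + 2.5·40 = 82; e = 81.7 − 82 = -0.3

0.9, -1.3, -0.4, 1.1, -0.3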